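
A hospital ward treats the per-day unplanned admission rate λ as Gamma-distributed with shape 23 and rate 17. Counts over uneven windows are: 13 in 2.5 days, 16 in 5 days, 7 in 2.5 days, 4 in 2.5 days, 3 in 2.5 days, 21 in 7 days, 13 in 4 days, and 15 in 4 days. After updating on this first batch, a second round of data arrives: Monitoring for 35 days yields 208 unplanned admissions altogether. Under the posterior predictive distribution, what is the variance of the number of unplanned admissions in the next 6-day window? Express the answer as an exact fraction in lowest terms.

Total count: 13 + 16 + 7 + 4 + 3 + 21 + 13 + 15 = 92.
Total exposure: 2.5 + 5 + 2.5 + 2.5 + 2.5 + 7 + 4 + 4 = 30 days.
After the first batch: Gamma(23 + 92, 17 + 30) = Gamma(115, 47).
Total count 208 over total exposure 35 days.
After the second batch: Gamma(115 + 208, 47 + 35) = Gamma(323, 82).
The posterior predictive for a window of length T is Negative Binomial with variance T·α'·(β'+T)/β'² = 6·323·88/6724 = 42636/1681.

42636/1681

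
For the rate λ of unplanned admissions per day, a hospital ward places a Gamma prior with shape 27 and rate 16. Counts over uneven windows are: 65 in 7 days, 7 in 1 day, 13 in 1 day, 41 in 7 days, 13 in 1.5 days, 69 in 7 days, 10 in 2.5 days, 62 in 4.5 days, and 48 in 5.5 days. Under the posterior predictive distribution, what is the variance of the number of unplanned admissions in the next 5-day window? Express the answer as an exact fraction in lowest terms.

102950/2809

Total count: 65 + 7 + 13 + 41 + 13 + 69 + 10 + 62 + 48 = 328.
Total exposure: 7 + 1 + 1 + 7 + 1.5 + 7 + 2.5 + 4.5 + 5.5 = 37 days.
Conjugate update: add total count to the shape and total exposure to the rate, giving Gamma(355, 53).
The posterior predictive for a window of length T is Negative Binomial with variance T·α'·(β'+T)/β'² = 5·355·58/2809 = 102950/2809.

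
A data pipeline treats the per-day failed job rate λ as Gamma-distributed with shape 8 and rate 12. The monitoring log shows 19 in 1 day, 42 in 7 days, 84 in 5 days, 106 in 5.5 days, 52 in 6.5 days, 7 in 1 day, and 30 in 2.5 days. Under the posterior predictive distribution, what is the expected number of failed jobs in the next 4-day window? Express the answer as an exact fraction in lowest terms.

Total count: 19 + 42 + 84 + 106 + 52 + 7 + 30 = 340.
Total exposure: 1 + 7 + 5 + 5.5 + 6.5 + 1 + 2.5 = 28.5 days.
By Gamma–Poisson conjugacy, the posterior is Gamma(α + Σx, β + Σt) = Gamma(8 + 340, 12 + 28.5) = Gamma(348, 81/2).
Predictive mean over a 4-day window = T·E[λ|data] = 4·348/(81/2) = 928/27.

928/27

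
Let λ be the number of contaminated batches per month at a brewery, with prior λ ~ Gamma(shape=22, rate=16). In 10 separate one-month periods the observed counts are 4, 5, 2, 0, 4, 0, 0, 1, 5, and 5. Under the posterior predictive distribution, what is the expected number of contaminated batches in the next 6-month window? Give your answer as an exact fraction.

144/13

Total count: 4 + 5 + 2 + 0 + 4 + 0 + 0 + 1 + 5 + 5 = 26.
Total exposure: 10 months.
Conjugate update: add total count to the shape and total exposure to the rate, giving Gamma(48, 26).
Predictive mean over a 6-month window = T·E[λ|data] = 6·48/26 = 144/13.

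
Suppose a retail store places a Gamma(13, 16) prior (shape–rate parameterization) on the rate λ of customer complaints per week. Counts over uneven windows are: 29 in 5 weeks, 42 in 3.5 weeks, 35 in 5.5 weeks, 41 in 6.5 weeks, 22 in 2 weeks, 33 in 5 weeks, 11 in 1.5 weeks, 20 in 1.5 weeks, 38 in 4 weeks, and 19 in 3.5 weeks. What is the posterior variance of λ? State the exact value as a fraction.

101/972

Total count: 29 + 42 + 35 + 41 + 22 + 33 + 11 + 20 + 38 + 19 = 290.
Total exposure: 5 + 3.5 + 5.5 + 6.5 + 2 + 5 + 1.5 + 1.5 + 4 + 3.5 = 38 weeks.
By Gamma–Poisson conjugacy, the posterior is Gamma(α + Σx, β + Σt) = Gamma(13 + 290, 16 + 38) = Gamma(303, 54).
Posterior variance = α'/β'² = 303/2916 = 101/972.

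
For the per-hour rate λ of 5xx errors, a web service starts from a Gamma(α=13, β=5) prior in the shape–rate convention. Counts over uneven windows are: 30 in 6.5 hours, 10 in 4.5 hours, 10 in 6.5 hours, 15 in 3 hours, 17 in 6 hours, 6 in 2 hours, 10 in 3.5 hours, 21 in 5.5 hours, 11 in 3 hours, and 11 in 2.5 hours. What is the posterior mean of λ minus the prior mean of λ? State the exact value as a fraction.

73/120

Total count: 30 + 10 + 10 + 15 + 17 + 6 + 10 + 21 + 11 + 11 = 141.
Total exposure: 6.5 + 4.5 + 6.5 + 3 + 6 + 2 + 3.5 + 5.5 + 3 + 2.5 = 43 hours.
Conjugate update: add total count to the shape and total exposure to the rate, giving Gamma(154, 48).
Posterior mean = 154/48 = 77/24; prior mean = 13/5 = 13/5. Difference = 77/24 − 13/5 = 73/120.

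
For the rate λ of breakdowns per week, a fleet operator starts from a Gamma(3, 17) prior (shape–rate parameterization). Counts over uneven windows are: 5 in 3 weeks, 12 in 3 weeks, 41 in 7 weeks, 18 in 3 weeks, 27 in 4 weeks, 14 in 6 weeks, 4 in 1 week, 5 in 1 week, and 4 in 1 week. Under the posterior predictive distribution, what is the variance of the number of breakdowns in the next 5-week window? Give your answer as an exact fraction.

Total count: 5 + 12 + 41 + 18 + 27 + 14 + 4 + 5 + 4 = 130.
Total exposure: 3 + 3 + 7 + 3 + 4 + 6 + 1 + 1 + 1 = 29 weeks.
Conjugate update: add total count to the shape and total exposure to the rate, giving Gamma(133, 46).
The posterior predictive for a window of length T is Negative Binomial with variance T·α'·(β'+T)/β'² = 5·133·51/2116 = 33915/2116.

33915/2116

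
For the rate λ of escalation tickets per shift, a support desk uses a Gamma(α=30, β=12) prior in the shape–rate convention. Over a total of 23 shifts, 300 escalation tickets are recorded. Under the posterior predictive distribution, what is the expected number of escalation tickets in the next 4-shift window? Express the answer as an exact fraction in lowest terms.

264/7

Total count 300 over total exposure 23 shifts.
Gamma(α, β) with Poisson data over total exposure Σt gives posterior Gamma(α+Σx, β+Σt) = Gamma(330, 35).
Predictive mean over a 4-shift window = T·E[λ|data] = 4·330/35 = 264/7.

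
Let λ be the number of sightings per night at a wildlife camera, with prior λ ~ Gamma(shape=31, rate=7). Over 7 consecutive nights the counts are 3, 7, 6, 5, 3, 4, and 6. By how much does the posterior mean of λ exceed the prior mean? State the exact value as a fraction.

Total count: 3 + 7 + 6 + 5 + 3 + 4 + 6 = 34.
Total exposure: 7 nights.
By Gamma–Poisson conjugacy, the posterior is Gamma(α + Σx, β + Σt) = Gamma(31 + 34, 7 + 7) = Gamma(65, 14).
Posterior mean = 65/14 = 65/14; prior mean = 31/7 = 31/7. Difference = 65/14 − 31/7 = 3/14.

3/14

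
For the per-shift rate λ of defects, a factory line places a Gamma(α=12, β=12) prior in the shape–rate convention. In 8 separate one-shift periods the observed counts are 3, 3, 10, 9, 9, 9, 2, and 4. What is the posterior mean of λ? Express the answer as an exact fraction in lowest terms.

61/20

Total count: 3 + 3 + 10 + 9 + 9 + 9 + 2 + 4 = 49.
Total exposure: 8 shifts.
The Gamma prior is conjugate for the Poisson rate, so λ | data ~ Gamma(12+49, 12+8) = Gamma(61, 20).
Posterior mean = α'/β' = 61/20.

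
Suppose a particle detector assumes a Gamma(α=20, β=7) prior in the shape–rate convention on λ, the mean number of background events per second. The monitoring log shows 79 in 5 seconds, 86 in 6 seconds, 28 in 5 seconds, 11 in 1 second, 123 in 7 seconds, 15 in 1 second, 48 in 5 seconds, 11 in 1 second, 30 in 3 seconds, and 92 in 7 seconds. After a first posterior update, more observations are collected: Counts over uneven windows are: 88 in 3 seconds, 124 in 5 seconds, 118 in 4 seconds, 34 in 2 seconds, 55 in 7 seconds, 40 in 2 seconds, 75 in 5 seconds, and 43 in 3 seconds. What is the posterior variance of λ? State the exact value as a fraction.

1120/6241

Total count: 79 + 86 + 28 + 11 + 123 + 15 + 48 + 11 + 30 + 92 = 523.
Total exposure: 5 + 6 + 5 + 1 + 7 + 1 + 5 + 1 + 3 + 7 = 41 seconds.
After the first batch: Gamma(20 + 523, 7 + 41) = Gamma(543, 48).
Total count: 88 + 124 + 118 + 34 + 55 + 40 + 75 + 43 = 577.
Total exposure: 3 + 5 + 4 + 2 + 7 + 2 + 5 + 3 = 31 seconds.
After the second batch: Gamma(543 + 577, 48 + 31) = Gamma(1120, 79).
Posterior variance = α'/β'² = 1120/6241.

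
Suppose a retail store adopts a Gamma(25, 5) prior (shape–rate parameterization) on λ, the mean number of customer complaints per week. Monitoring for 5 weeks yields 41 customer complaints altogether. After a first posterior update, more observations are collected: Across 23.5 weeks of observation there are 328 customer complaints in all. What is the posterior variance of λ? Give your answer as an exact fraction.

1576/4489

Total count 41 over total exposure 5 weeks.
After the first batch: Gamma(25 + 41, 5 + 5) = Gamma(66, 10).
Total count 328 over total exposure 23.5 weeks.
After the second batch: Gamma(66 + 328, 10 + 23.5) = Gamma(394, 67/2).
Posterior variance = α'/β'² = 394/(4489/4) = 1576/4489.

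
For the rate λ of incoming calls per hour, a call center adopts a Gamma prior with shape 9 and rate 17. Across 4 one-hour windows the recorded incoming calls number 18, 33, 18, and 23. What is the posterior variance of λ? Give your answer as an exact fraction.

Total count: 18 + 33 + 18 + 23 = 92.
Total exposure: 4 hours.
Conjugate update: add total count to the shape and total exposure to the rate, giving Gamma(101, 21).
Posterior variance = α'/β'² = 101/441.

101/441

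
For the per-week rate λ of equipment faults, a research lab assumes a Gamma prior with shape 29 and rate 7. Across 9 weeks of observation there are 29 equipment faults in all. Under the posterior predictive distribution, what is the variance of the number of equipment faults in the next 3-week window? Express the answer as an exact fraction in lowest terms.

Total count 29 over total exposure 9 weeks.
Conjugate update: add total count to the shape and total exposure to the rate, giving Gamma(58, 16).
The posterior predictive for a window of length T is Negative Binomial with variance T·α'·(β'+T)/β'² = 3·58·19/256 = 1653/128.

1653/128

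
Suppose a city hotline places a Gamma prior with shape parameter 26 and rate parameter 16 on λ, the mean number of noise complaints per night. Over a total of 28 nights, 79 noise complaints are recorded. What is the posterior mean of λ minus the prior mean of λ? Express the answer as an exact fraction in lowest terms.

Total count 79 over total exposure 28 nights.
By Gamma–Poisson conjugacy, the posterior is Gamma(α + Σx, β + Σt) = Gamma(26 + 79, 16 + 28) = Gamma(105, 44).
Posterior mean = 105/44 = 105/44; prior mean = 26/16 = 13/8. Difference = 105/44 − 13/8 = 67/88.

67/88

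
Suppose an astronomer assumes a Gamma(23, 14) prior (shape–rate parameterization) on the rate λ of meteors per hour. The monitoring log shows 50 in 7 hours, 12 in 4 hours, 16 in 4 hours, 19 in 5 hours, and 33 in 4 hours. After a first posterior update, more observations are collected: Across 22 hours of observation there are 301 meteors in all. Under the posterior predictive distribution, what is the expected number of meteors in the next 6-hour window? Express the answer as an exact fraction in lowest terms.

Total count: 50 + 12 + 16 + 19 + 33 = 130.
Total exposure: 7 + 4 + 4 + 5 + 4 = 24 hours.
After the first batch: Gamma(23 + 130, 14 + 24) = Gamma(153, 38).
Total count 301 over total exposure 22 hours.
After the second batch: Gamma(153 + 301, 38 + 22) = Gamma(454, 60).
Predictive mean over a 6-hour window = T·E[λ|data] = 6·454/60 = 227/5.

227/5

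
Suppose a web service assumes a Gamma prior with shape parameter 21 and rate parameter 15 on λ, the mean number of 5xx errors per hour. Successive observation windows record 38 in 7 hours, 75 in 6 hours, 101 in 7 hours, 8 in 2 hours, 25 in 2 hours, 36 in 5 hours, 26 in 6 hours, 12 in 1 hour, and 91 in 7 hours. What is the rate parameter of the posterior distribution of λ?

58

Total count: 38 + 75 + 101 + 8 + 25 + 36 + 26 + 12 + 91 = 412.
Total exposure: 7 + 6 + 7 + 2 + 2 + 5 + 6 + 1 + 7 = 43 hours.
Posterior: α' = 21 + 412 = 433, β' = 15 + 43 = 58.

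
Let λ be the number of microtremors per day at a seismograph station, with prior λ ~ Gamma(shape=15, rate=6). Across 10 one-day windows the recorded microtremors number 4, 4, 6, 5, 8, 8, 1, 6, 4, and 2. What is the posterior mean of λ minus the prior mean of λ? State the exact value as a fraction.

23/16

Total count: 4 + 4 + 6 + 5 + 8 + 8 + 1 + 6 + 4 + 2 = 48.
Total exposure: 10 days.
The Gamma prior is conjugate for the Poisson rate, so λ | data ~ Gamma(15+48, 6+10) = Gamma(63, 16).
Posterior mean = 63/16 = 63/16; prior mean = 15/6 = 5/2. Difference = 63/16 − 5/2 = 23/16.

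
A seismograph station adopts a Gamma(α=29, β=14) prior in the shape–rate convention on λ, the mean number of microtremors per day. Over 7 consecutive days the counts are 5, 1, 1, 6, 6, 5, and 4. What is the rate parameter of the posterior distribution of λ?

21

Total count: 5 + 1 + 1 + 6 + 6 + 5 + 4 = 28.
Total exposure: 7 days.
By Gamma–Poisson conjugacy, the posterior is Gamma(α + Σx, β + Σt) = Gamma(29 + 28, 14 + 7) = Gamma(57, 21).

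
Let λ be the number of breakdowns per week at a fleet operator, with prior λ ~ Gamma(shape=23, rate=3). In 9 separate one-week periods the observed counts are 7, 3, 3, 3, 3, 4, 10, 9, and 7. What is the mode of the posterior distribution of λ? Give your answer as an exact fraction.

Total count: 7 + 3 + 3 + 3 + 3 + 4 + 10 + 9 + 7 = 49.
Total exposure: 9 weeks.
Conjugate update: add total count to the shape and total exposure to the rate, giving Gamma(72, 12).
Posterior mode = (α'−1)/β' = 71/12.

71/12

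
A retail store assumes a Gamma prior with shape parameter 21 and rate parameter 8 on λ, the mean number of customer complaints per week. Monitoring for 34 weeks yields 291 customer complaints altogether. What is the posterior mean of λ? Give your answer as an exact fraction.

52/7

Total count 291 over total exposure 34 weeks.
Gamma(α, β) with Poisson data over total exposure Σt gives posterior Gamma(α+Σx, β+Σt) = Gamma(312, 42).
Posterior mean = α'/β' = 312/42 = 52/7.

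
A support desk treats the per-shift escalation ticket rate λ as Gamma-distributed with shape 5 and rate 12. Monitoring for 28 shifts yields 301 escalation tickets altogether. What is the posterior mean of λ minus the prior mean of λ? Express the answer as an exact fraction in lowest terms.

Total count 301 over total exposure 28 shifts.
Gamma(α, β) with Poisson data over total exposure Σt gives posterior Gamma(α+Σx, β+Σt) = Gamma(306, 40).
Posterior mean = 306/40 = 153/20; prior mean = 5/12 = 5/12. Difference = 153/20 − 5/12 = 217/30.

217/30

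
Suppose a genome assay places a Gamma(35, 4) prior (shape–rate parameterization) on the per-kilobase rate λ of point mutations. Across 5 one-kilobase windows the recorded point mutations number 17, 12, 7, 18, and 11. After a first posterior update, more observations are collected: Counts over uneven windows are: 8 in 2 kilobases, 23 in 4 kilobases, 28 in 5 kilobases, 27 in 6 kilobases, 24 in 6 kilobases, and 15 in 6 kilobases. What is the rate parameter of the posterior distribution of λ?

Total count: 17 + 12 + 7 + 18 + 11 = 65.
Total exposure: 5 kilobases.
After the first batch: Gamma(35 + 65, 4 + 5) = Gamma(100, 9).
Total count: 8 + 23 + 28 + 27 + 24 + 15 = 125.
Total exposure: 2 + 4 + 5 + 6 + 6 + 6 = 29 kilobases.
After the second batch: Gamma(100 + 125, 9 + 29) = Gamma(225, 38).

38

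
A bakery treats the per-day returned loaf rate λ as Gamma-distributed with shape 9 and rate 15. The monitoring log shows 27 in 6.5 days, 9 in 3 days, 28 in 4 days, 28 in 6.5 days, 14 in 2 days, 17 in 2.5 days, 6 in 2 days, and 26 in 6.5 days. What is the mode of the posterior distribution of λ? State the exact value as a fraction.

163/48

Total count: 27 + 9 + 28 + 28 + 14 + 17 + 6 + 26 = 155.
Total exposure: 6.5 + 3 + 4 + 6.5 + 2 + 2.5 + 2 + 6.5 = 33 days.
Posterior: α' = 9 + 155 = 164, β' = 15 + 33 = 48.
Posterior mode = (α'−1)/β' = 163/48.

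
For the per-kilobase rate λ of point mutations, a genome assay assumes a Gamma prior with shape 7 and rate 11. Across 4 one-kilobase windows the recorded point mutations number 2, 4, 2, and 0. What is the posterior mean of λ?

Total count: 2 + 4 + 2 + 0 = 8.
Total exposure: 4 kilobases.
By Gamma–Poisson conjugacy, the posterior is Gamma(α + Σx, β + Σt) = Gamma(7 + 8, 11 + 4) = Gamma(15, 15).
Posterior mean = α'/β' = 15/15 = 1.

1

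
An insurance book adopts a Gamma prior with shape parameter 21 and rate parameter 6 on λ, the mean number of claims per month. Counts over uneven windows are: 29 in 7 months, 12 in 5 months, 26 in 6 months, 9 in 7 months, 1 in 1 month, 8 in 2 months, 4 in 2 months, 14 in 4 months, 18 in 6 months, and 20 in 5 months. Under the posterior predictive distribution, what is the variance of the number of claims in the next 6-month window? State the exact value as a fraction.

6156/289

Total count: 29 + 12 + 26 + 9 + 1 + 8 + 4 + 14 + 18 + 20 = 141.
Total exposure: 7 + 5 + 6 + 7 + 1 + 2 + 2 + 4 + 6 + 5 = 45 months.
By Gamma–Poisson conjugacy, the posterior is Gamma(α + Σx, β + Σt) = Gamma(21 + 141, 6 + 45) = Gamma(162, 51).
The posterior predictive for a window of length T is Negative Binomial with variance T·α'·(β'+T)/β'² = 6·162·57/2601 = 6156/289.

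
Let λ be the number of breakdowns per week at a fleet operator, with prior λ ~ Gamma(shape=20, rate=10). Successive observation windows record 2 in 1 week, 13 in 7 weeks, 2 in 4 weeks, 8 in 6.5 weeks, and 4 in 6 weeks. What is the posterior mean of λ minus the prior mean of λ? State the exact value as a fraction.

-40/69

Total count: 2 + 13 + 2 + 8 + 4 = 29.
Total exposure: 1 + 7 + 4 + 6.5 + 6 = 24.5 weeks.
By Gamma–Poisson conjugacy, the posterior is Gamma(α + Σx, β + Σt) = Gamma(20 + 29, 10 + 24.5) = Gamma(49, 69/2).
Posterior mean = 49/(69/2) = 98/69; prior mean = 20/10 = 2. Difference = 98/69 − 2 = -40/69.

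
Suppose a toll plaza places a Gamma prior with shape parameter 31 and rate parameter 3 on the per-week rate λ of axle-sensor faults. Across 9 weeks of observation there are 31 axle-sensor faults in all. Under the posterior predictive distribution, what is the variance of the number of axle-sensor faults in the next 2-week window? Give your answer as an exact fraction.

217/18

Total count 31 over total exposure 9 weeks.
By Gamma–Poisson conjugacy, the posterior is Gamma(α + Σx, β + Σt) = Gamma(31 + 31, 3 + 9) = Gamma(62, 12).
The posterior predictive for a window of length T is Negative Binomial with variance T·α'·(β'+T)/β'² = 2·62·14/144 = 217/18.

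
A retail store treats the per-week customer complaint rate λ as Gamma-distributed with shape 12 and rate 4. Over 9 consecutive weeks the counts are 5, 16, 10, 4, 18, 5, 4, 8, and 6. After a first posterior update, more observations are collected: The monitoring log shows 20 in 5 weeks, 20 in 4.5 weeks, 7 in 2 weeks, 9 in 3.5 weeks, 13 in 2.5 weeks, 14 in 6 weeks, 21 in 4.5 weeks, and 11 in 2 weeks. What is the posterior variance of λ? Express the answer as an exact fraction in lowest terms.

203/1849

Total count: 5 + 16 + 10 + 4 + 18 + 5 + 4 + 8 + 6 = 76.
Total exposure: 9 weeks.
After the first batch: Gamma(12 + 76, 4 + 9) = Gamma(88, 13).
Total count: 20 + 20 + 7 + 9 + 13 + 14 + 21 + 11 = 115.
Total exposure: 5 + 4.5 + 2 + 3.5 + 2.5 + 6 + 4.5 + 2 = 30 weeks.
After the second batch: Gamma(88 + 115, 13 + 30) = Gamma(203, 43).
Posterior variance = α'/β'² = 203/1849.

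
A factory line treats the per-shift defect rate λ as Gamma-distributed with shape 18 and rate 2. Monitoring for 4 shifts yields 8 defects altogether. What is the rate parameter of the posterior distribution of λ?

6

Total count 8 over total exposure 4 shifts.
The Gamma prior is conjugate for the Poisson rate, so λ | data ~ Gamma(18+8, 2+4) = Gamma(26, 6).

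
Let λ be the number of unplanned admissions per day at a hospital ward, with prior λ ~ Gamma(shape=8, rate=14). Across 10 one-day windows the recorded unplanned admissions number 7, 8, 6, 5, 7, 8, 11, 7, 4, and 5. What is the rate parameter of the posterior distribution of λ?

24

Total count: 7 + 8 + 6 + 5 + 7 + 8 + 11 + 7 + 4 + 5 = 68.
Total exposure: 10 days.
The Gamma prior is conjugate for the Poisson rate, so λ | data ~ Gamma(8+68, 14+10) = Gamma(76, 24).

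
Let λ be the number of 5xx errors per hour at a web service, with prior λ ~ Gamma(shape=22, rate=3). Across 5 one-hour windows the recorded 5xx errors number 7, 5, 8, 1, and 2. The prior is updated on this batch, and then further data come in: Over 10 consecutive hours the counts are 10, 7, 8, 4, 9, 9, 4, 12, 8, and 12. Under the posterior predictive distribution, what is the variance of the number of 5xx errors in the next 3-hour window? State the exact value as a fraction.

Total count: 7 + 5 + 8 + 1 + 2 = 23.
Total exposure: 5 hours.
After the first batch: Gamma(22 + 23, 3 + 5) = Gamma(45, 8).
Total count: 10 + 7 + 8 + 4 + 9 + 9 + 4 + 12 + 8 + 12 = 83.
Total exposure: 10 hours.
After the second batch: Gamma(45 + 83, 8 + 10) = Gamma(128, 18).
The posterior predictive for a window of length T is Negative Binomial with variance T·α'·(β'+T)/β'² = 3·128·21/324 = 224/9.

224/9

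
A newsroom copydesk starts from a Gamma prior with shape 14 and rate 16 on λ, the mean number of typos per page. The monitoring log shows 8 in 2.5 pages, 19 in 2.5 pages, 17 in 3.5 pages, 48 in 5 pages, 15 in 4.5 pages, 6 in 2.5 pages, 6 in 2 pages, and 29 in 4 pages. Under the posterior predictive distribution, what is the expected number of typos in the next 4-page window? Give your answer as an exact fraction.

1296/85

Total count: 8 + 19 + 17 + 48 + 15 + 6 + 6 + 29 = 148.
Total exposure: 2.5 + 2.5 + 3.5 + 5 + 4.5 + 2.5 + 2 + 4 = 26.5 pages.
Gamma(α, β) with Poisson data over total exposure Σt gives posterior Gamma(α+Σx, β+Σt) = Gamma(162, 85/2).
Predictive mean over a 4-page window = T·E[λ|data] = 4·162/(85/2) = 1296/85.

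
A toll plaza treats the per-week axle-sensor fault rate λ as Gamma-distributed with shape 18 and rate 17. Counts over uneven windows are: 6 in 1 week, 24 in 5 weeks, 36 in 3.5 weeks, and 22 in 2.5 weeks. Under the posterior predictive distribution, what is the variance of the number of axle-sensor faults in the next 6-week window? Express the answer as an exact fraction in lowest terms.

Total count: 6 + 24 + 36 + 22 = 88.
Total exposure: 1 + 5 + 3.5 + 2.5 = 12 weeks.
Conjugate update: add total count to the shape and total exposure to the rate, giving Gamma(106, 29).
The posterior predictive for a window of length T is Negative Binomial with variance T·α'·(β'+T)/β'² = 6·106·35/841 = 22260/841.

22260/841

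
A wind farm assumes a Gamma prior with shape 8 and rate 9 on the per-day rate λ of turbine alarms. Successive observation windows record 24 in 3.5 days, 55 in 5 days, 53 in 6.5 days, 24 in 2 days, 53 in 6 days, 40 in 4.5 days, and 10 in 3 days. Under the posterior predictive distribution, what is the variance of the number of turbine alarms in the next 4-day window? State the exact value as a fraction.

185832/6241

Total count: 24 + 55 + 53 + 24 + 53 + 40 + 10 = 259.
Total exposure: 3.5 + 5 + 6.5 + 2 + 6 + 4.5 + 3 = 30.5 days.
Conjugate update: add total count to the shape and total exposure to the rate, giving Gamma(267, 79/2).
The posterior predictive for a window of length T is Negative Binomial with variance T·α'·(β'+T)/β'² = 4·267·(87/2)/(6241/4) = 185832/6241.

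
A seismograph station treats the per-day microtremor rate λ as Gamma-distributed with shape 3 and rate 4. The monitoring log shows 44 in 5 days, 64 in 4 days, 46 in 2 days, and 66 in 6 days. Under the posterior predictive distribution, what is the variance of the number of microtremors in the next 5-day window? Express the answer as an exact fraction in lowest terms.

28990/441

Total count: 44 + 64 + 46 + 66 = 220.
Total exposure: 5 + 4 + 2 + 6 = 17 days.
Conjugate update: add total count to the shape and total exposure to the rate, giving Gamma(223, 21).
The posterior predictive for a window of length T is Negative Binomial with variance T·α'·(β'+T)/β'² = 5·223·26/441 = 28990/441.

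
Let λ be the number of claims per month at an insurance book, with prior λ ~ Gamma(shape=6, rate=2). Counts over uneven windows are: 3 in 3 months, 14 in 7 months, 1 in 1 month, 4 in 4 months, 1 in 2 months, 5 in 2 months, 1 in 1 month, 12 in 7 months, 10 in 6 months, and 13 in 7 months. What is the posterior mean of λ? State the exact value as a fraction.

Total count: 3 + 14 + 1 + 4 + 1 + 5 + 1 + 12 + 10 + 13 = 64.
Total exposure: 3 + 7 + 1 + 4 + 2 + 2 + 1 + 7 + 6 + 7 = 40 months.
The Gamma prior is conjugate for the Poisson rate, so λ | data ~ Gamma(6+64, 2+40) = Gamma(70, 42).
Posterior mean = α'/β' = 70/42 = 5/3.

5/3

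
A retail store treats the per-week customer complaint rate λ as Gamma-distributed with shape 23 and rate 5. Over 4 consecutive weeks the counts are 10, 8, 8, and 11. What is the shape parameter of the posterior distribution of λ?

60

Total count: 10 + 8 + 8 + 11 = 37.
Total exposure: 4 weeks.
The Gamma prior is conjugate for the Poisson rate, so λ | data ~ Gamma(23+37, 5+4) = Gamma(60, 9).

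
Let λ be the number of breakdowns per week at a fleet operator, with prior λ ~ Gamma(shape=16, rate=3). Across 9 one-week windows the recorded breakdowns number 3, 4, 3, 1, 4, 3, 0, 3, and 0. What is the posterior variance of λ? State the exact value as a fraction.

37/144

Total count: 3 + 4 + 3 + 1 + 4 + 3 + 0 + 3 + 0 = 21.
Total exposure: 9 weeks.
By Gamma–Poisson conjugacy, the posterior is Gamma(α + Σx, β + Σt) = Gamma(16 + 21, 3 + 9) = Gamma(37, 12).
Posterior variance = α'/β'² = 37/144.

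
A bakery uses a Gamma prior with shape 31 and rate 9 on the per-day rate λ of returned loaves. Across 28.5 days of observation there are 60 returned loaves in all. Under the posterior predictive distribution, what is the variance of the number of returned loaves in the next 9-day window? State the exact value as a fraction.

Total count 60 over total exposure 28.5 days.
By Gamma–Poisson conjugacy, the posterior is Gamma(α + Σx, β + Σt) = Gamma(31 + 60, 9 + 28.5) = Gamma(91, 75/2).
The posterior predictive for a window of length T is Negative Binomial with variance T·α'·(β'+T)/β'² = 9·91·(93/2)/(5625/4) = 16926/625.

16926/625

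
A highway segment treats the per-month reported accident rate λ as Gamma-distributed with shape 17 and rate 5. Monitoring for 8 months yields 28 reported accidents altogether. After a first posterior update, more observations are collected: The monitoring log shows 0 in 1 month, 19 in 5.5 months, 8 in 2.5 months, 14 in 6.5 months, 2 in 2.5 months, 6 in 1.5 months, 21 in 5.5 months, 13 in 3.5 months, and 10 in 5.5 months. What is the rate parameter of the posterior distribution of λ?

47

Total count 28 over total exposure 8 months.
After the first batch: Gamma(17 + 28, 5 + 8) = Gamma(45, 13).
Total count: 0 + 19 + 8 + 14 + 2 + 6 + 21 + 13 + 10 = 93.
Total exposure: 1 + 5.5 + 2.5 + 6.5 + 2.5 + 1.5 + 5.5 + 3.5 + 5.5 = 34 months.
After the second batch: Gamma(45 + 93, 13 + 34) = Gamma(138, 47).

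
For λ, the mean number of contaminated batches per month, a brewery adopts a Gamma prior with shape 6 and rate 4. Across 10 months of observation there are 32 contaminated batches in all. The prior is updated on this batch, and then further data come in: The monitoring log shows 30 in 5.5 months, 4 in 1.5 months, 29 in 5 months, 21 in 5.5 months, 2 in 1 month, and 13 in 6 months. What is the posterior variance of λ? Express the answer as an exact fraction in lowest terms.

548/5929

Total count 32 over total exposure 10 months.
After the first batch: Gamma(6 + 32, 4 + 10) = Gamma(38, 14).
Total count: 30 + 4 + 29 + 21 + 2 + 13 = 99.
Total exposure: 5.5 + 1.5 + 5 + 5.5 + 1 + 6 = 24.5 months.
After the second batch: Gamma(38 + 99, 14 + 24.5) = Gamma(137, 77/2).
Posterior variance = α'/β'² = 137/(5929/4) = 548/5929.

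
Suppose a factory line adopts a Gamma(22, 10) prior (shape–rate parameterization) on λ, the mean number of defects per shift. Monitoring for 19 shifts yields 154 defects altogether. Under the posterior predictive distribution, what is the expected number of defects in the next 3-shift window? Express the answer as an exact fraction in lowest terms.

528/29

Total count 154 over total exposure 19 shifts.
Conjugate update: add total count to the shape and total exposure to the rate, giving Gamma(176, 29).
Predictive mean over a 3-shift window = T·E[λ|data] = 3·176/29 = 528/29.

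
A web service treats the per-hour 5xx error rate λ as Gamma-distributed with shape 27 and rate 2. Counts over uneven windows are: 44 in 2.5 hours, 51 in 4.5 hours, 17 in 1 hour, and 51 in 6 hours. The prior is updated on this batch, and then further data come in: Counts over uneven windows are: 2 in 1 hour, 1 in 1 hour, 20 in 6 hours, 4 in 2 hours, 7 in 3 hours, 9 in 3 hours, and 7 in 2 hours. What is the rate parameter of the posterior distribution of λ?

34

Total count: 44 + 51 + 17 + 51 = 163.
Total exposure: 2.5 + 4.5 + 1 + 6 = 14 hours.
After the first batch: Gamma(27 + 163, 2 + 14) = Gamma(190, 16).
Total count: 2 + 1 + 20 + 4 + 7 + 9 + 7 = 50.
Total exposure: 1 + 1 + 6 + 2 + 3 + 3 + 2 = 18 hours.
After the second batch: Gamma(190 + 50, 16 + 18) = Gamma(240, 34).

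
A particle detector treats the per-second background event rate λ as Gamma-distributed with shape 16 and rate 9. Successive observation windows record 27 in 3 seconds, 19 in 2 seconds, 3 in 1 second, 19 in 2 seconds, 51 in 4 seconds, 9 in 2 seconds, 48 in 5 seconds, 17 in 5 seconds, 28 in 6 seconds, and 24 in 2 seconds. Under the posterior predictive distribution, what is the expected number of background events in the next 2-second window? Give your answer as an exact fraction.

Total count: 27 + 19 + 3 + 19 + 51 + 9 + 48 + 17 + 28 + 24 = 245.
Total exposure: 3 + 2 + 1 + 2 + 4 + 2 + 5 + 5 + 6 + 2 = 32 seconds.
By Gamma–Poisson conjugacy, the posterior is Gamma(α + Σx, β + Σt) = Gamma(16 + 245, 9 + 32) = Gamma(261, 41).
Predictive mean over a 2-second window = T·E[λ|data] = 2·261/41 = 522/41.

522/41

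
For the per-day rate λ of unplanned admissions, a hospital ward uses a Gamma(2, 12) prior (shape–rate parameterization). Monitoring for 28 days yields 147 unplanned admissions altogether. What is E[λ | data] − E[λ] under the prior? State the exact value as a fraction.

427/120

Total count 147 over total exposure 28 days.
Conjugate update: add total count to the shape and total exposure to the rate, giving Gamma(149, 40).
Posterior mean = 149/40 = 149/40; prior mean = 2/12 = 1/6. Difference = 149/40 − 1/6 = 427/120.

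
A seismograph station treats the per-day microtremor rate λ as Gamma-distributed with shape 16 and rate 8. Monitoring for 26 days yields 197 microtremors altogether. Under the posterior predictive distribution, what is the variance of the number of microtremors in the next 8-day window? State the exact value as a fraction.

Total count 197 over total exposure 26 days.
Conjugate update: add total count to the shape and total exposure to the rate, giving Gamma(213, 34).
The posterior predictive for a window of length T is Negative Binomial with variance T·α'·(β'+T)/β'² = 8·213·42/1156 = 17892/289.

17892/289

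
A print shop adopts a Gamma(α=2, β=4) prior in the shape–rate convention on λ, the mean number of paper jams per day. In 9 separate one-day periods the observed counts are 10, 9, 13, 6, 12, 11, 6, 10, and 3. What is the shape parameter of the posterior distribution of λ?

Total count: 10 + 9 + 13 + 6 + 12 + 11 + 6 + 10 + 3 = 80.
Total exposure: 9 days.
The Gamma prior is conjugate for the Poisson rate, so λ | data ~ Gamma(2+80, 4+9) = Gamma(82, 13).

82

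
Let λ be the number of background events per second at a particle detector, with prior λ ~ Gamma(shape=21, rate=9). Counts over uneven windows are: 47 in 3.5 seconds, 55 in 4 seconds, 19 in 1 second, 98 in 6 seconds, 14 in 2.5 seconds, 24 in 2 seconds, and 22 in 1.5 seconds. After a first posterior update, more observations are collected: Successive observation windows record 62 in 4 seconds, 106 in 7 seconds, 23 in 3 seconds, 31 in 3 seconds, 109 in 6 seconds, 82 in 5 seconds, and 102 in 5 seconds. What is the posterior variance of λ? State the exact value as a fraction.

Total count: 47 + 55 + 19 + 98 + 14 + 24 + 22 = 279.
Total exposure: 3.5 + 4 + 1 + 6 + 2.5 + 2 + 1.5 = 20.5 seconds.
After the first batch: Gamma(21 + 279, 9 + 20.5) = Gamma(300, 59/2).
Total count: 62 + 106 + 23 + 31 + 109 + 82 + 102 = 515.
Total exposure: 4 + 7 + 3 + 3 + 6 + 5 + 5 = 33 seconds.
After the second batch: Gamma(300 + 515, 59/2 + 33) = Gamma(815, 125/2).
Posterior variance = α'/β'² = 815/(15625/4) = 652/3125.

652/3125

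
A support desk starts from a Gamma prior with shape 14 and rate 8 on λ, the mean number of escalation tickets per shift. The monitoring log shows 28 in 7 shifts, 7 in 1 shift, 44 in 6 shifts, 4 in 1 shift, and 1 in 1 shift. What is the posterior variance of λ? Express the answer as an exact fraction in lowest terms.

49/288

Total count: 28 + 7 + 44 + 4 + 1 = 84.
Total exposure: 7 + 1 + 6 + 1 + 1 = 16 shifts.
Conjugate update: add total count to the shape and total exposure to the rate, giving Gamma(98, 24).
Posterior variance = α'/β'² = 98/576 = 49/288.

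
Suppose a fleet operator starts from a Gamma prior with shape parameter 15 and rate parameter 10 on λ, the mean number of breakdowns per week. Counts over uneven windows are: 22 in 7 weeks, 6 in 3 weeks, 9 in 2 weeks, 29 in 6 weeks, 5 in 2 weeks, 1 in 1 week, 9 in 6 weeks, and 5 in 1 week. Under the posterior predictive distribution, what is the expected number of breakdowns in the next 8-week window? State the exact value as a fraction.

Total count: 22 + 6 + 9 + 29 + 5 + 1 + 9 + 5 = 86.
Total exposure: 7 + 3 + 2 + 6 + 2 + 1 + 6 + 1 = 28 weeks.
Gamma(α, β) with Poisson data over total exposure Σt gives posterior Gamma(α+Σx, β+Σt) = Gamma(101, 38).
Predictive mean over an 8-week window = T·E[λ|data] = 8·101/38 = 404/19.

404/19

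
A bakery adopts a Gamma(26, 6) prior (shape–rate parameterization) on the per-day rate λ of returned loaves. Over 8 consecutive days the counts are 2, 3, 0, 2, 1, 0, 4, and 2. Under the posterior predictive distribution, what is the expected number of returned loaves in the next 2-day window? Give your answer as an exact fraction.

Total count: 2 + 3 + 0 + 2 + 1 + 0 + 4 + 2 = 14.
Total exposure: 8 days.
Conjugate update: add total count to the shape and total exposure to the rate, giving Gamma(40, 14).
Predictive mean over a 2-day window = T·E[λ|data] = 2·40/14 = 40/7.

40/7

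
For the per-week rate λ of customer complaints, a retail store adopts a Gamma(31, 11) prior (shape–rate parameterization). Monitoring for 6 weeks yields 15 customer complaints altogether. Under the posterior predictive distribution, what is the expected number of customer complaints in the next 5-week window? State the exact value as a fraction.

Total count 15 over total exposure 6 weeks.
Posterior: α' = 31 + 15 = 46, β' = 11 + 6 = 17.
Predictive mean over a 5-week window = T·E[λ|data] = 5·46/17 = 230/17.

230/17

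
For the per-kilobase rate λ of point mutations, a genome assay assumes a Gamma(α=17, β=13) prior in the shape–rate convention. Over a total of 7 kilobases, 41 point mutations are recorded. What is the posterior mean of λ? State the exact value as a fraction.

29/10

Total count 41 over total exposure 7 kilobases.
The Gamma prior is conjugate for the Poisson rate, so λ | data ~ Gamma(17+41, 13+7) = Gamma(58, 20).
Posterior mean = α'/β' = 58/20 = 29/10.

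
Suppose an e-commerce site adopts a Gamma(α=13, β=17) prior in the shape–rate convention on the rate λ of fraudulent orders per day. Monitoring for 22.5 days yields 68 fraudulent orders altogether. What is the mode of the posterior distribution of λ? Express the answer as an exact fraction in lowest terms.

160/79

Total count 68 over total exposure 22.5 days.
Posterior: α' = 13 + 68 = 81, β' = 17 + 22.5 = 79/2.
Posterior mode = (α'−1)/β' = 80/(79/2) = 160/79.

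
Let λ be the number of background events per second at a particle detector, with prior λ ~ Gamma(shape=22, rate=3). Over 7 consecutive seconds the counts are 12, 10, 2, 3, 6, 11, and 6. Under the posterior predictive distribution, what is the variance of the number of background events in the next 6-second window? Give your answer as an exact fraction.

1728/25

Total count: 12 + 10 + 2 + 3 + 6 + 11 + 6 = 50.
Total exposure: 7 seconds.
The Gamma prior is conjugate for the Poisson rate, so λ | data ~ Gamma(22+50, 3+7) = Gamma(72, 10).
The posterior predictive for a window of length T is Negative Binomial with variance T·α'·(β'+T)/β'² = 6·72·16/100 = 1728/25.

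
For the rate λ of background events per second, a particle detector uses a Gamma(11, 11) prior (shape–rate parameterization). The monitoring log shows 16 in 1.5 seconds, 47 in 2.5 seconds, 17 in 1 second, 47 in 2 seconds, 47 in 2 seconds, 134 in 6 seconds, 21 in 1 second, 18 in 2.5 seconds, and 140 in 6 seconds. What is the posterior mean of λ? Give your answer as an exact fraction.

Total count: 16 + 47 + 17 + 47 + 47 + 134 + 21 + 18 + 140 = 487.
Total exposure: 1.5 + 2.5 + 1 + 2 + 2 + 6 + 1 + 2.5 + 6 = 24.5 seconds.
Posterior: α' = 11 + 487 = 498, β' = 11 + 24.5 = 71/2.
Posterior mean = α'/β' = 498/(71/2) = 996/71.

996/71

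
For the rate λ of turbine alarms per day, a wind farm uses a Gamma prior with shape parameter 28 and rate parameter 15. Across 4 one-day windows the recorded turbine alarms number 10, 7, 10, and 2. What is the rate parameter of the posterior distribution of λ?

19

Total count: 10 + 7 + 10 + 2 = 29.
Total exposure: 4 days.
Posterior: α' = 28 + 29 = 57, β' = 15 + 4 = 19.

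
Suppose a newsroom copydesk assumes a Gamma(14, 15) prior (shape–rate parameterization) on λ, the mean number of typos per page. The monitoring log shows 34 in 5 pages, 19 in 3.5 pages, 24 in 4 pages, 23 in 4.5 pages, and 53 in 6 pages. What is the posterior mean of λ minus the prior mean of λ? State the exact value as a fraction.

1973/570

Total count: 34 + 19 + 24 + 23 + 53 = 153.
Total exposure: 5 + 3.5 + 4 + 4.5 + 6 = 23 pages.
Conjugate update: add total count to the shape and total exposure to the rate, giving Gamma(167, 38).
Posterior mean = 167/38 = 167/38; prior mean = 14/15 = 14/15. Difference = 167/38 − 14/15 = 1973/570.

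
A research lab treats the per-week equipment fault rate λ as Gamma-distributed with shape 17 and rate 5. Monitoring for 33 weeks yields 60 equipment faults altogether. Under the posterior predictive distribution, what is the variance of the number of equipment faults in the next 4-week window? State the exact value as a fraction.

3234/361

Total count 60 over total exposure 33 weeks.
Conjugate update: add total count to the shape and total exposure to the rate, giving Gamma(77, 38).
The posterior predictive for a window of length T is Negative Binomial with variance T·α'·(β'+T)/β'² = 4·77·42/1444 = 3234/361.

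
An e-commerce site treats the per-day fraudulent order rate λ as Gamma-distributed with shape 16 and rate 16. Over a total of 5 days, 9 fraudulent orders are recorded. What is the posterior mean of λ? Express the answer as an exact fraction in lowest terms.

25/21

Total count 9 over total exposure 5 days.
Posterior: α' = 16 + 9 = 25, β' = 16 + 5 = 21.
Posterior mean = α'/β' = 25/21.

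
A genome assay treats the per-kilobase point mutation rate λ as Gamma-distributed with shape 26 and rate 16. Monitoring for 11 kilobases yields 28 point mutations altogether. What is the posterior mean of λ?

Total count 28 over total exposure 11 kilobases.
Conjugate update: add total count to the shape and total exposure to the rate, giving Gamma(54, 27).
Posterior mean = α'/β' = 54/27 = 2.

2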